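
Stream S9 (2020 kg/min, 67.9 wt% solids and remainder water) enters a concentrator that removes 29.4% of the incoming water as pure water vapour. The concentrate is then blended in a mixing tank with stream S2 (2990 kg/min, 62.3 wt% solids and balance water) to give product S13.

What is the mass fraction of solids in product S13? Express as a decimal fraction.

Vapour removed = 0.294×0.321×2020 = 190.64 kg/min; concentrate = 1829.4 kg/min.
solids reaching the mixer = 1371.6 (from concentrate) + 2990×0.623 = 3234.4 kg/min.
Product flow = 1829.4 + 2990 = 4819.4 kg/min; solids fraction = 0.671.

0.671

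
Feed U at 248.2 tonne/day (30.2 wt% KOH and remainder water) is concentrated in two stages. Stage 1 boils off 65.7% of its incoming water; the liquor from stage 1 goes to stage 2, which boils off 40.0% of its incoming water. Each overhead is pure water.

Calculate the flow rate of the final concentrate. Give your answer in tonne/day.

110.6 tonne/day

water in feed = 248.2×0.698 = 173.24 tonne/day.
After stage 1: water left = (1−0.657)×173.24 = 59.423; stream total = 134.38 tonne/day.
After stage 2: water left = (1−0.400)×59.423 = 35.654; final concentrate = 110.61 tonne/day.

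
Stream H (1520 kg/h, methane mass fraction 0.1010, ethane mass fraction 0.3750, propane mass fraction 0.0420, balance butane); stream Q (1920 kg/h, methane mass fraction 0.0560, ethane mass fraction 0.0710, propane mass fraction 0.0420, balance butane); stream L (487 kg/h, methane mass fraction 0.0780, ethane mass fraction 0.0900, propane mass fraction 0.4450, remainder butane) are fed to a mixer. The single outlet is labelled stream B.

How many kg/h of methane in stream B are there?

methane out = methane in = 1520×0.101 + 1920×0.056 + 487×0.078 = 299.03 kg/h.

299 kg/h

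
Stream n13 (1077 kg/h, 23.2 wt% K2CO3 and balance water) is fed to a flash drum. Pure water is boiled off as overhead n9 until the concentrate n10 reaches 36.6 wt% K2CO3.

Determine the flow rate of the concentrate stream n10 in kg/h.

682.7 kg/h

K2CO3 is conserved: 1077×0.232 = 249.86 kg/h all reports to the concentrate.
Concentrate = 249.86/(target fraction) = 682.69 kg/h.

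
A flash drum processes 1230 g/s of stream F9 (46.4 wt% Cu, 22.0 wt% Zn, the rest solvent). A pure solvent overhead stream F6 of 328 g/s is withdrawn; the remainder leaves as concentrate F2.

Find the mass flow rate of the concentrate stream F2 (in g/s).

902 g/s

Concentrate = 1230 − 328 = 902 g/s.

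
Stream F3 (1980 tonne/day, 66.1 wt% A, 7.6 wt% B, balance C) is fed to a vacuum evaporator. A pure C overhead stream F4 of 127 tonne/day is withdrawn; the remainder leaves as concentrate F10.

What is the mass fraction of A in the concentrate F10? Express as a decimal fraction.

0.7063

A is not removed: 1980×0.661 = 1308.8 tonne/day of A enters F10.
Concentrate = 1980 − 127 = 1853 tonne/day.
Mass fraction = 1308.8/1853 = 0.7063.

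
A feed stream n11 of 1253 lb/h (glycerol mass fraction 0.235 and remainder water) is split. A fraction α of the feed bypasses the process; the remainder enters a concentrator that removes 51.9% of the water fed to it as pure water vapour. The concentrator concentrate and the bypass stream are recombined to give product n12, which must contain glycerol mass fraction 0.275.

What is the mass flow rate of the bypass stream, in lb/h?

All 1253×0.235 = 294.45 lb/h of glycerol reaches n12, so n12 = 294.45/0.275 = 1070.7 lb/h and vapour = 182.25 lb/h.
The evaporator receives (1−α)·1253 of feed at 0.765 water and removes 0.519 of that water:
0.519×0.765×(1−α)×1253 = 182.25
(1−α) = 182.25/497.48 = 0.3664;  α = 0.6336.
Bypass flow = 0.6336×1253 = 793.96 lb/h.

794 lb/h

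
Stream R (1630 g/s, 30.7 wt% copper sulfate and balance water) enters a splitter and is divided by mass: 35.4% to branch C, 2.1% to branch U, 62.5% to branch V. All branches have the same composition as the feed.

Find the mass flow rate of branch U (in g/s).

34.23 g/s

Branch U flow = 0.021×1630 = 34.23 g/s.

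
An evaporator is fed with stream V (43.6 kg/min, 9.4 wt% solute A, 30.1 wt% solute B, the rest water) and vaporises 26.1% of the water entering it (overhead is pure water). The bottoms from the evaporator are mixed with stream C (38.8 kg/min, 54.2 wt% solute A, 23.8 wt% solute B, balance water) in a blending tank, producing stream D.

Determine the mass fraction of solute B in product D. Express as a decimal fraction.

Vapour removed = 0.261×0.605×43.6 = 6.8847 kg/min; concentrate = 36.715 kg/min.
solute B reaching the mixer = 13.124 (from concentrate) + 38.8×0.238 = 22.358 kg/min.
Product flow = 36.715 + 38.8 = 75.515 kg/min; solute B fraction = 0.296.

0.296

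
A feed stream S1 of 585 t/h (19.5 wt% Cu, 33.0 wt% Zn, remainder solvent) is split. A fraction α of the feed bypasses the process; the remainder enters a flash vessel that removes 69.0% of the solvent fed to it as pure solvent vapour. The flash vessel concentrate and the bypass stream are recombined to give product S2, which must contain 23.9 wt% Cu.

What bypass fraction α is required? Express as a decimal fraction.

0.438

All 585×0.195 = 114.08 t/h of Cu reaches S2, so S2 = 114.08/0.239 = 477.3 t/h and vapour = 107.7 t/h.
The evaporator receives (1−α)·585 of feed at 0.475 solvent and removes 0.690 of that solvent:
0.690×0.475×(1−α)×585 = 107.7
(1−α) = 107.7/191.73 = 0.5617;  α = 0.4383.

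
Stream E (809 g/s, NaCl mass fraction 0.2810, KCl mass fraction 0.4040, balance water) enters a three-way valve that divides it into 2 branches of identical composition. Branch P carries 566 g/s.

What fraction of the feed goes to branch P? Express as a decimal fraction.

Fraction to P = 566/809 = 0.6996.

0.700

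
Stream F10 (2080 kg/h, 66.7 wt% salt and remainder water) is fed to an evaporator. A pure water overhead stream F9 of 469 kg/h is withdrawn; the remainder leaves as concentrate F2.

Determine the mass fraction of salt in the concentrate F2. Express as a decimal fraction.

0.861

salt is not removed: 2080×0.667 = 1387.4 kg/h of salt enters F2.
Concentrate = 2080 − 469 = 1611 kg/h.
Mass fraction = 1387.4/1611 = 0.861.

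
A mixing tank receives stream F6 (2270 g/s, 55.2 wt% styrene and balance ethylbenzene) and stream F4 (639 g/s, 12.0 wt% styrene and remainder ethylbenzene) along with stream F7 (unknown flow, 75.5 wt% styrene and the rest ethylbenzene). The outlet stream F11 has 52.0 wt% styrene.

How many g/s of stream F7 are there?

778.6 g/s

Let F7 be the unknown flow. Total out = 2909 + F7.
styrene balance: 1329.7 + 0.755·F7 = 0.520·(2909 + F7)
(0.755 − 0.520)·F7 = 0.520×2909 − 1329.7 = 182.96
F7 = 182.96 / 0.235 = 778.55 g/s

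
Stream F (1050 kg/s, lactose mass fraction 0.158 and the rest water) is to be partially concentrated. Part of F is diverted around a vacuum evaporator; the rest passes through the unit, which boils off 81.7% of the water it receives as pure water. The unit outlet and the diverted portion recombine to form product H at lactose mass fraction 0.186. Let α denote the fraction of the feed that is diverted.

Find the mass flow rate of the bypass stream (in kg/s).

820.2 kg/s

All 1050×0.158 = 165.9 kg/s of lactose reaches H, so H = 165.9/0.186 = 891.94 kg/s and vapour = 158.06 kg/s.
The evaporator receives (1−α)·1050 of feed at 0.842 water and removes 0.817 of that water:
0.817×0.842×(1−α)×1050 = 158.06
(1−α) = 158.06/722.31 = 0.2188;  α = 0.7812.
Bypass flow = 0.7812×1050 = 820.23 kg/s.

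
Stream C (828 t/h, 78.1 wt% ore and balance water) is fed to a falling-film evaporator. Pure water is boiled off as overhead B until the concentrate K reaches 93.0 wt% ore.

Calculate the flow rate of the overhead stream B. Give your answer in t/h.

132.7 t/h

ore is conserved: 828×0.781 = 646.67 t/h all reports to the concentrate.
Concentrate = 646.67/(target fraction) = 695.34 t/h.
Overhead = 828 − 695.34 = 132.66 t/h.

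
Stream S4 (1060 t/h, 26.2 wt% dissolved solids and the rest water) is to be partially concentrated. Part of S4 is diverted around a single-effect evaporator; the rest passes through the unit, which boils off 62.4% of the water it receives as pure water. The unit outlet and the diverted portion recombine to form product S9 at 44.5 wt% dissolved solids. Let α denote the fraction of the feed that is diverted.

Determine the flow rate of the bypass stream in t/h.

113.4 t/h

All 1060×0.262 = 277.72 t/h of dissolved solids reaches S9, so S9 = 277.72/0.445 = 624.09 t/h and vapour = 435.91 t/h.
The evaporator receives (1−α)·1060 of feed at 0.738 water and removes 0.624 of that water:
0.624×0.738×(1−α)×1060 = 435.91
(1−α) = 435.91/488.14 = 0.8930;  α = 0.1070.
Bypass flow = 0.1070×1060 = 113.42 t/h.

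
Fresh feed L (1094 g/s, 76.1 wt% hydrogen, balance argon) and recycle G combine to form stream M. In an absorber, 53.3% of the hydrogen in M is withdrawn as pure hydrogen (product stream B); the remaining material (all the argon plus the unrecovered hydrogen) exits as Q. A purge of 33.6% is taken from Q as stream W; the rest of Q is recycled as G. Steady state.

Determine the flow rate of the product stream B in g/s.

643.2 g/s

hydrogen in M: m_A = 1094×0.761 + (1−0.336)·(1−0.533)·m_A, so m_A = 832.53/0.6899 = 1206.7 g/s.
Product B = 0.533×1206.7 = 643.18 g/s.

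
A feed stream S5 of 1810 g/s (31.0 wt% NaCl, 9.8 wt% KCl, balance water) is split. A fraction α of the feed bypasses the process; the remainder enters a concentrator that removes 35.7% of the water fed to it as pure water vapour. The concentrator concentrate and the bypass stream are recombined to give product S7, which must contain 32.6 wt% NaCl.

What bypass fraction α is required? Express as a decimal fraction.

0.768

All 1810×0.310 = 561.1 g/s of NaCl reaches S7, so S7 = 561.1/0.326 = 1721.2 g/s and vapour = 88.834 g/s.
The evaporator receives (1−α)·1810 of feed at 0.592 water and removes 0.357 of that water:
0.357×0.592×(1−α)×1810 = 88.834
(1−α) = 88.834/382.53 = 0.2322;  α = 0.7678.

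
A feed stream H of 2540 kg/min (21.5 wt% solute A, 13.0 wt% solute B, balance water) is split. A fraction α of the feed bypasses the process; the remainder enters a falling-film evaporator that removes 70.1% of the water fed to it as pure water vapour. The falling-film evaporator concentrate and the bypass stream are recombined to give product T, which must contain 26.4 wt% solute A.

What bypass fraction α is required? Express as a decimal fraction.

0.596

All 2540×0.215 = 546.1 kg/min of solute A reaches T, so T = 546.1/0.264 = 2068.6 kg/min and vapour = 471.44 kg/min.
The evaporator receives (1−α)·2540 of feed at 0.655 water and removes 0.701 of that water:
0.701×0.655×(1−α)×2540 = 471.44
(1−α) = 471.44/1166.3 = 0.4042;  α = 0.5958.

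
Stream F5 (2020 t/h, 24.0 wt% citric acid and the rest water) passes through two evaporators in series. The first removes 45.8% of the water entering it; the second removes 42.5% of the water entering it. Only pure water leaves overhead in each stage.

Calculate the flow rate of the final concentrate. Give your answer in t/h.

water in feed = 2020×0.760 = 1535.2 t/h.
After stage 1: water left = (1−0.458)×1535.2 = 832.08; stream total = 1316.9 t/h.
After stage 2: water left = (1−0.425)×832.08 = 478.45; final concentrate = 963.25 t/h.

963.2 t/h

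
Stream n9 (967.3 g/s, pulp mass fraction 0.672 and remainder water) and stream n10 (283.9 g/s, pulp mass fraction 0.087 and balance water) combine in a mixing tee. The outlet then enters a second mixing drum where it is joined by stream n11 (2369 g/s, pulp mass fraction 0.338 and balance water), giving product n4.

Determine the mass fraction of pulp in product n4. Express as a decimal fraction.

0.408

Overall, product flow = 3620.2 g/s.
pulp in = 967.3×0.672 + 283.9×0.087 + 2369×0.338 = 1475.4 g/s.
pulp fraction in n4 = 0.408.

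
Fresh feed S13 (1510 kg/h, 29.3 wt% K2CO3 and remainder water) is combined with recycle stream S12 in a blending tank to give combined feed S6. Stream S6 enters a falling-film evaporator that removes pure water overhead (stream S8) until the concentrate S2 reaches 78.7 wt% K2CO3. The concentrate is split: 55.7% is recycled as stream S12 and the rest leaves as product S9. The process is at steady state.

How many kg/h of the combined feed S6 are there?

2217 kg/h

Overall K2CO3 balance (none leaves overhead): K2CO3 in fresh feed = K2CO3 in product, i.e. 1510×0.293 = (1−0.557)·S2·0.787.
S2 = 442.43/(0.787×0.443) = 1269 kg/h.
Recycle S12 = 0.557×1269 = 706.84 kg/h.
Combined feed S6 = 1510 + 706.84 = 2216.8 kg/h.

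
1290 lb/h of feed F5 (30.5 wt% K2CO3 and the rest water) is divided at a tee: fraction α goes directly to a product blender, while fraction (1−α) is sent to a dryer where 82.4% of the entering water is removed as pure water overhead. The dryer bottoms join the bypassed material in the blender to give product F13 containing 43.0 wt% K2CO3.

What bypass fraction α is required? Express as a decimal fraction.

0.492

All 1290×0.305 = 393.45 lb/h of K2CO3 reaches F13, so F13 = 393.45/0.430 = 915 lb/h and vapour = 375 lb/h.
The evaporator receives (1−α)·1290 of feed at 0.695 water and removes 0.824 of that water:
0.824×0.695×(1−α)×1290 = 375
(1−α) = 375/738.76 = 0.5076;  α = 0.4924.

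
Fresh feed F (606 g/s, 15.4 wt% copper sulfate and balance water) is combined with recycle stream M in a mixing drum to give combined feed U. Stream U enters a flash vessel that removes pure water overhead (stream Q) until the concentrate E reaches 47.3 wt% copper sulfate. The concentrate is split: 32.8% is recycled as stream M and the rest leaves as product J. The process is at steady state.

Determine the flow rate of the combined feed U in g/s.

Overall copper sulfate balance (none leaves overhead): copper sulfate in fresh feed = copper sulfate in product, i.e. 606×0.154 = (1−0.328)·E·0.473.
E = 93.324/(0.473×0.672) = 293.6 g/s.
Recycle M = 0.328×293.6 = 96.302 g/s.
Combined feed U = 606 + 96.302 = 702.3 g/s.

702.3 g/s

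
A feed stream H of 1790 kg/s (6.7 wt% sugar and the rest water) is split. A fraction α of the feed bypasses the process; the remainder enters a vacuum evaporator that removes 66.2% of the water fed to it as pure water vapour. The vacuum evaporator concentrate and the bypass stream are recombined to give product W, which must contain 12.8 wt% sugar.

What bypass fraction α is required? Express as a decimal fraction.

All 1790×0.067 = 119.93 kg/s of sugar reaches W, so W = 119.93/0.128 = 936.95 kg/s and vapour = 853.05 kg/s.
The evaporator receives (1−α)·1790 of feed at 0.933 water and removes 0.662 of that water:
0.662×0.933×(1−α)×1790 = 853.05
(1−α) = 853.05/1105.6 = 0.7716;  α = 0.2284.

0.228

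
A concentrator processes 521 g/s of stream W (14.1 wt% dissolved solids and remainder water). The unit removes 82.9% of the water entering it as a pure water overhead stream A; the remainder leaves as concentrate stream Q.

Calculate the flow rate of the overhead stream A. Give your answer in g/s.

371 g/s

water entering = 521×0.859 = 447.54 g/s; overhead removed = 0.829×447.54 = 371.01 g/s.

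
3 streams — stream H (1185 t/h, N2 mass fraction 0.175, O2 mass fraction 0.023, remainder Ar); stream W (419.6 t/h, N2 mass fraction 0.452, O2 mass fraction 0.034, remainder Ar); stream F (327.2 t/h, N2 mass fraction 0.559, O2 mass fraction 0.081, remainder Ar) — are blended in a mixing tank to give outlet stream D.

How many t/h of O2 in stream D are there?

68.02 t/h

O2 out = O2 in = 1185×0.023 + 419.6×0.034 + 327.2×0.081 = 68.025 t/h.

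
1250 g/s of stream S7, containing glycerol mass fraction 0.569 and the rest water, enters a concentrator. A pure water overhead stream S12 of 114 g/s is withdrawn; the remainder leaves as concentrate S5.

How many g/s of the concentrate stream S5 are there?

1136 g/s

Concentrate = 1250 − 114 = 1136 g/s.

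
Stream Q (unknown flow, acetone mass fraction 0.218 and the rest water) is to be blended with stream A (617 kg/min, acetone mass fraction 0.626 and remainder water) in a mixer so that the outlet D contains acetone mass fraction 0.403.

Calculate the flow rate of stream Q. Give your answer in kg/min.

743.7 kg/min

Let Q be the unknown flow. Total out = 617 + Q.
acetone balance: 386.24 + 0.218·Q = 0.403·(617 + Q)
(0.218 − 0.403)·Q = 0.403×617 − 386.24 = -137.59
Q = -137.59 / -0.185 = 743.74 kg/min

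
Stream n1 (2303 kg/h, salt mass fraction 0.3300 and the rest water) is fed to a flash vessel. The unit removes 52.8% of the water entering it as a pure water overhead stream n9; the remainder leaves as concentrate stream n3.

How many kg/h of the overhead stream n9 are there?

water entering = 2303×0.670 = 1543 kg/h; overhead removed = 0.528×1543 = 814.71 kg/h.

814.7 kg/h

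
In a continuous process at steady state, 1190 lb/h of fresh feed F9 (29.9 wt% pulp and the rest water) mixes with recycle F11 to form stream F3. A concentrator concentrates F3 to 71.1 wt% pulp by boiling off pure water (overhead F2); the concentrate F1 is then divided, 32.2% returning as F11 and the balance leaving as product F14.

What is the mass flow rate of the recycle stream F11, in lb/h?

Overall pulp balance (none leaves overhead): pulp in fresh feed = pulp in product, i.e. 1190×0.299 = (1−0.322)·F1·0.711.
F1 = 355.81/(0.711×0.678) = 738.11 lb/h.
Recycle F11 = 0.322×738.11 = 237.67 lb/h.

237.7 lb/h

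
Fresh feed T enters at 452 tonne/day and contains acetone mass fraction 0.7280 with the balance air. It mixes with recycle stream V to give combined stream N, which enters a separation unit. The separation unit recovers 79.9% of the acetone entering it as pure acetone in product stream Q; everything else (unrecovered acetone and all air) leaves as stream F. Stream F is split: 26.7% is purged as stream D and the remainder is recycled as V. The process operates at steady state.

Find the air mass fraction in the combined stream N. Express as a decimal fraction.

0.5440

air enters only via T and leaves only via the purge: 452×0.272 = 0.267×(air in F), and the separation unit passes all air, so air in N = air in F = 460.46 tonne/day.
acetone in N: m_A = 452×0.728 + (1−0.267)·(1−0.799)·m_A, so m_A = 329.06/0.8527 = 385.91 tonne/day.
N = 385.91 + 460.46 = 846.38 tonne/day.
air fraction in N = 460.46/846.38 = 0.5440.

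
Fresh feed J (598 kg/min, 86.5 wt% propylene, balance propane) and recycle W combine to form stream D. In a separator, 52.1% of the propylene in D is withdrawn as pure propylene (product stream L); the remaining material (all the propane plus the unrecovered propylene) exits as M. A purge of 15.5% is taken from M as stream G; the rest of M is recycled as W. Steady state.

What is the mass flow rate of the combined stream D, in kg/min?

1390 kg/min

propane enters only via J and leaves only via the purge: 598×0.135 = 0.155×(propane in M), and the separator passes all propane, so propane in D = propane in M = 520.84 kg/min.
propylene in D: m_A = 598×0.865 + (1−0.155)·(1−0.521)·m_A, so m_A = 517.27/0.5952 = 869 kg/min.
D = 869 + 520.84 = 1389.8 kg/min.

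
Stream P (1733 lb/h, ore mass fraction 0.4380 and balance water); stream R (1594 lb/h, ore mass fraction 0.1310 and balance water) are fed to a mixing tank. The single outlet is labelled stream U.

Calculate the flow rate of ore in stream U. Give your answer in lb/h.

967.9 lb/h

ore out = ore in = 1733×0.438 + 1594×0.131 = 967.87 lb/h.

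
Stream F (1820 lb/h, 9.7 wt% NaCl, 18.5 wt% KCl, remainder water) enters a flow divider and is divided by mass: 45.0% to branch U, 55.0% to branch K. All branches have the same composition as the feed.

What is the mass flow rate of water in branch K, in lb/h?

718.7 lb/h

Branch K total = 0.550×1820 = 1001 lb/h.
water in K = 0.718×1001 = 718.72 lb/h.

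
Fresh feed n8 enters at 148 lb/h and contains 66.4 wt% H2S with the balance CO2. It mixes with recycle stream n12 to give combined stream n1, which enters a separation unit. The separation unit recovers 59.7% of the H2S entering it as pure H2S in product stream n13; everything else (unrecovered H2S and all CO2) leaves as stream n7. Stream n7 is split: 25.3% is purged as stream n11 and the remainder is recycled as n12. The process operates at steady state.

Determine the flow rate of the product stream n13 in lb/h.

83.94 lb/h

H2S in n1: m_A = 148×0.664 + (1−0.253)·(1−0.597)·m_A, so m_A = 98.272/0.6990 = 140.6 lb/h.
Product n13 = 0.597×140.6 = 83.937 lb/h.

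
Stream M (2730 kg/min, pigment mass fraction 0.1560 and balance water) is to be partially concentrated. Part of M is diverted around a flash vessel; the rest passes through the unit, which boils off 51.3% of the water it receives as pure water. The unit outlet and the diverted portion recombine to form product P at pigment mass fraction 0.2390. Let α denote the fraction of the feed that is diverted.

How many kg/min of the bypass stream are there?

All 2730×0.156 = 425.88 kg/min of pigment reaches P, so P = 425.88/0.239 = 1781.9 kg/min and vapour = 948.08 kg/min.
The evaporator receives (1−α)·2730 of feed at 0.844 water and removes 0.513 of that water:
0.513×0.844×(1−α)×2730 = 948.08
(1−α) = 948.08/1182 = 0.8021;  α = 0.1979.
Bypass flow = 0.1979×2730 = 540.31 kg/min.

540.3 kg/min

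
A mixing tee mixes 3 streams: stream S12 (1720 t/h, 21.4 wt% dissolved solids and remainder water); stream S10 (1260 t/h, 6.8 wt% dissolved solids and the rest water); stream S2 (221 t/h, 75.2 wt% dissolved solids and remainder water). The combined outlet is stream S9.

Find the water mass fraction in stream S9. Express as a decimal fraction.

Total flow out = 1720 + 1260 + 221 = 3201 t/h.
water in = 1720×0.786 + 1260×0.932 + 221×0.248 = 2581 t/h.
water mass fraction in S9 = 2581/3201 = 0.806.

0.806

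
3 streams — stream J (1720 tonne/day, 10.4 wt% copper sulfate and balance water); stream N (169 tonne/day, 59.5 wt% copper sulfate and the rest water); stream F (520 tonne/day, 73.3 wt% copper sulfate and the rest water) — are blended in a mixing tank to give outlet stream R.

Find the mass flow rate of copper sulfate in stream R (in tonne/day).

660.6 tonne/day

copper sulfate out = copper sulfate in = 1720×0.104 + 169×0.595 + 520×0.733 = 660.59 tonne/day.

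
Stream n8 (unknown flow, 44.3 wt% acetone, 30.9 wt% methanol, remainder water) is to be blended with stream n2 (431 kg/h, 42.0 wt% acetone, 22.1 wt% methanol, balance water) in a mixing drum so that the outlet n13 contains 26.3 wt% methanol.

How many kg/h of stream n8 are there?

Let n8 be the unknown flow. Total out = 431 + n8.
methanol balance: 95.251 + 0.309·n8 = 0.263·(431 + n8)
(0.309 − 0.263)·n8 = 0.263×431 − 95.251 = 18.102
n8 = 18.102 / 0.046 = 393.52 kg/h

393.5 kg/h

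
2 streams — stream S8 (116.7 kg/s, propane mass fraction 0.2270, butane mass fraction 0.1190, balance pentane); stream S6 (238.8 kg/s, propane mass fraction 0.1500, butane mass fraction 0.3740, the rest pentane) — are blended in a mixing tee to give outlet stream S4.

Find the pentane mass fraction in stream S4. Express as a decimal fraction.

Total flow out = 116.7 + 238.8 = 355.5 kg/s.
pentane in = 116.7×0.654 + 238.8×0.476 = 189.99 kg/s.
pentane mass fraction in S4 = 189.99/355.5 = 0.5344.

0.5344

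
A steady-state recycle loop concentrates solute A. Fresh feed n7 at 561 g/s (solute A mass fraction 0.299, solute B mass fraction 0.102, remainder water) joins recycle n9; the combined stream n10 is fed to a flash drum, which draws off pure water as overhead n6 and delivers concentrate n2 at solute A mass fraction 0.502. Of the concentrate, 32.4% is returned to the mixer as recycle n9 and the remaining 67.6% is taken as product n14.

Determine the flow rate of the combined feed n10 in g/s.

721.2 g/s

Overall solute A balance (none leaves overhead): solute A in fresh feed = solute A in product, i.e. 561×0.299 = (1−0.324)·n2·0.502.
n2 = 167.74/(0.502×0.676) = 494.29 g/s.
Recycle n9 = 0.324×494.29 = 160.15 g/s.
Combined feed n10 = 561 + 160.15 = 721.15 g/s.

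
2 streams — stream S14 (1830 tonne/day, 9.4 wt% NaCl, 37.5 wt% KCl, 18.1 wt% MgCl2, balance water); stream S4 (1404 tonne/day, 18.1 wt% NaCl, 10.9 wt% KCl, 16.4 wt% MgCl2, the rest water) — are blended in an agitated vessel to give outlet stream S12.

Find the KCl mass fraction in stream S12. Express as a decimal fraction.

0.260

Total flow out = 1830 + 1404 = 3234 tonne/day.
KCl in = 1830×0.375 + 1404×0.109 = 839.29 tonne/day.
KCl mass fraction in S12 = 839.29/3234 = 0.260.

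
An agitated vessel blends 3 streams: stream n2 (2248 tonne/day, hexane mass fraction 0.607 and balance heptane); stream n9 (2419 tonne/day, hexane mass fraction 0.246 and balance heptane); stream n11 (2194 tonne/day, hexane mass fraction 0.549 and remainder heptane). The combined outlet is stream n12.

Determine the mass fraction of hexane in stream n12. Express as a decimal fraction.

0.461

Total flow out = 2248 + 2419 + 2194 = 6861 tonne/day.
hexane in = 2248×0.607 + 2419×0.246 + 2194×0.549 = 3164.1 tonne/day.
hexane mass fraction in n12 = 3164.1/6861 = 0.461.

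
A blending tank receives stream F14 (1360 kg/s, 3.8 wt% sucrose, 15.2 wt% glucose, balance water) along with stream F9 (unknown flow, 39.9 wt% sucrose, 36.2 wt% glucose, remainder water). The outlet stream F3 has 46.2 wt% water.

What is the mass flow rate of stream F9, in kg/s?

Let F9 be the unknown flow. Total out = 1360 + F9.
water balance: 1101.6 + 0.239·F9 = 0.462·(1360 + F9)
(0.239 − 0.462)·F9 = 0.462×1360 − 1101.6 = -473.28
F9 = -473.28 / -0.223 = 2122.3 kg/s

2122 kg/s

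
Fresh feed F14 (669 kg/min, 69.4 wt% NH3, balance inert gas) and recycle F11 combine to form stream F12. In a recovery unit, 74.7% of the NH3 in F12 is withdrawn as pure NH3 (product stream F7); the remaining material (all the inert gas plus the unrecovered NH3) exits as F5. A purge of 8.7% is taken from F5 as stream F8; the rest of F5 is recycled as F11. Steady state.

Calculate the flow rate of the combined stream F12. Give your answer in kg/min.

inert gas enters only via F14 and leaves only via the purge: 669×0.306 = 0.087×(inert gas in F5), and the recovery unit passes all inert gas, so inert gas in F12 = inert gas in F5 = 2353 kg/min.
NH3 in F12: m_A = 669×0.694 + (1−0.087)·(1−0.747)·m_A, so m_A = 464.29/0.7690 = 603.74 kg/min.
F12 = 603.74 + 2353 = 2956.8 kg/min.

2957 kg/min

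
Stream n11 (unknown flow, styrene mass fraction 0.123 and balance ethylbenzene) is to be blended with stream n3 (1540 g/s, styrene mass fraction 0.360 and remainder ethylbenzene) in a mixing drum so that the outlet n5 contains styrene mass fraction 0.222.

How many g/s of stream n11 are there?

Let n11 be the unknown flow. Total out = 1540 + n11.
styrene balance: 554.4 + 0.123·n11 = 0.222·(1540 + n11)
(0.123 − 0.222)·n11 = 0.222×1540 − 554.4 = -212.52
n11 = -212.52 / -0.099 = 2146.7 g/s

2147 g/s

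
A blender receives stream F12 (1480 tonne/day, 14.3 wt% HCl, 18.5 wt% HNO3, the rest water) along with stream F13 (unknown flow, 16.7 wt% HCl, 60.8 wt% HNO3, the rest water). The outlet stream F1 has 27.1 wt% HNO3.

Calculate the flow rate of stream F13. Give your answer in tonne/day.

377.7 tonne/day

Let F13 be the unknown flow. Total out = 1480 + F13.
HNO3 balance: 273.8 + 0.608·F13 = 0.271·(1480 + F13)
(0.608 − 0.271)·F13 = 0.271×1480 − 273.8 = 127.28
F13 = 127.28 / 0.337 = 377.69 tonne/day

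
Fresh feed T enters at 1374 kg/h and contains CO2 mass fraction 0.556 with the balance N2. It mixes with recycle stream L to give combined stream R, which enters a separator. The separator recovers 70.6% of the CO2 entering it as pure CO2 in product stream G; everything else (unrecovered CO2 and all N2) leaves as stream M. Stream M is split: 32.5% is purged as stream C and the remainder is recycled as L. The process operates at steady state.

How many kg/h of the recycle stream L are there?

N2 enters only via T and leaves only via the purge: 1374×0.444 = 0.325×(N2 in M), and the separator passes all N2, so N2 in R = N2 in M = 1877.1 kg/h.
CO2 in R: m_A = 1374×0.556 + (1−0.325)·(1−0.706)·m_A, so m_A = 763.94/0.8015 = 953.08 kg/h.
M = (1−0.706)×953.08 + 1877.1 = 2157.3 kg/h.
Recycle L = (1−0.325)×2157.3 = 1456.2 kg/h.

1456 kg/h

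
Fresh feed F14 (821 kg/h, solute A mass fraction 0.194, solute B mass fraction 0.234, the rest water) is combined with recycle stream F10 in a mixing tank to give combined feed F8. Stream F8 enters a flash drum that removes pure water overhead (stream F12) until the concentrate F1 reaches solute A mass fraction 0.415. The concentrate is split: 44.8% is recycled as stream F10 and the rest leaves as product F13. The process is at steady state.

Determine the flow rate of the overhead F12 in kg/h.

437.2 kg/h

Overall solute A balance (none leaves overhead): solute A in fresh feed = solute A in product, i.e. 821×0.194 = (1−0.448)·F1·0.415.
F1 = 159.27/(0.415×0.552) = 695.28 kg/h.
Recycle F10 = 0.448×695.28 = 311.48 kg/h.
Combined feed F8 = 821 + 311.48 = 1132.5 kg/h.
Overhead F12 = F8 − F1 = 1132.5 − 695.28 = 437.21 kg/h.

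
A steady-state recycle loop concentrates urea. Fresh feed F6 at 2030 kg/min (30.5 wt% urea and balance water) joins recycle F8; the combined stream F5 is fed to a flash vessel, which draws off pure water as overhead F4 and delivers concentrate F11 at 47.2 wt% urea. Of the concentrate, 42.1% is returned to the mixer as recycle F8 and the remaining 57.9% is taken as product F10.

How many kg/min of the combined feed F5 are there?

Overall urea balance (none leaves overhead): urea in fresh feed = urea in product, i.e. 2030×0.305 = (1−0.421)·F11·0.472.
F11 = 619.15/(0.472×0.579) = 2265.6 kg/min.
Recycle F8 = 0.421×2265.6 = 953.8 kg/min.
Combined feed F5 = 2030 + 953.8 = 2983.8 kg/min.

2984 kg/min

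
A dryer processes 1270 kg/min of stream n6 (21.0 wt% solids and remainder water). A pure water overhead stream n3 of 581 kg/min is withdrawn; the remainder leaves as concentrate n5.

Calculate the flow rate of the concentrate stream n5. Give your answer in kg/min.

Concentrate = 1270 − 581 = 689 kg/min.

689 kg/min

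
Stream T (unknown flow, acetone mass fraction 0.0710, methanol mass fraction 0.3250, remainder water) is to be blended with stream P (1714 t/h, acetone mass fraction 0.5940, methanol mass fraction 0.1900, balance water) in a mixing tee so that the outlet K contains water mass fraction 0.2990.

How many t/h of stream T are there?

466.4 t/h

Let T be the unknown flow. Total out = 1714 + T.
water balance: 370.22 + 0.604·T = 0.299·(1714 + T)
(0.604 − 0.299)·T = 0.299×1714 − 370.22 = 142.26
T = 142.26 / 0.305 = 466.43 t/h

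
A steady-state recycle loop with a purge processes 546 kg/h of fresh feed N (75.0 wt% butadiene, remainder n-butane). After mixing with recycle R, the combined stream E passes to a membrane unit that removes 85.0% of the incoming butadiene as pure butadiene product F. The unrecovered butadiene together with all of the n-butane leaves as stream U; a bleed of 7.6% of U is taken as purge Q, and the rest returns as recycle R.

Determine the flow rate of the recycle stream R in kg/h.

1725 kg/h

n-butane enters only via N and leaves only via the purge: 546×0.250 = 0.076×(n-butane in U), and the membrane unit passes all n-butane, so n-butane in E = n-butane in U = 1796.1 kg/h.
butadiene in E: m_A = 546×0.750 + (1−0.076)·(1−0.850)·m_A, so m_A = 409.5/0.8614 = 475.39 kg/h.
U = (1−0.850)×475.39 + 1796.1 = 1867.4 kg/h.
Recycle R = (1−0.076)×1867.4 = 1725.4 kg/h.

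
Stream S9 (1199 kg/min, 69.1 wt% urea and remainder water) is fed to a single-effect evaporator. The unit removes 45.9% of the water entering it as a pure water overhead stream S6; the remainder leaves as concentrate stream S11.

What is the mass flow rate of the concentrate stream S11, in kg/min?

water entering = 1199×0.309 = 370.49 kg/min; overhead removed = 0.459×370.49 = 170.06 kg/min.
Concentrate = 1199 − 170.06 = 1028.9 kg/min.

1029 kg/min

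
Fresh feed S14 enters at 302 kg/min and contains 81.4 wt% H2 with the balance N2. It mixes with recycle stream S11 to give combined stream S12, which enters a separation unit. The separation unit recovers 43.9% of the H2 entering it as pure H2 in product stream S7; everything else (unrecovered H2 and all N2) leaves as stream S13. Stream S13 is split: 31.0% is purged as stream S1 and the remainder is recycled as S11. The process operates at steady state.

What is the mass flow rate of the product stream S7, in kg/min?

H2 in S12: m_A = 302×0.814 + (1−0.310)·(1−0.439)·m_A, so m_A = 245.83/0.6129 = 401.08 kg/min.
Product S7 = 0.439×401.08 = 176.08 kg/min.

176.1 kg/min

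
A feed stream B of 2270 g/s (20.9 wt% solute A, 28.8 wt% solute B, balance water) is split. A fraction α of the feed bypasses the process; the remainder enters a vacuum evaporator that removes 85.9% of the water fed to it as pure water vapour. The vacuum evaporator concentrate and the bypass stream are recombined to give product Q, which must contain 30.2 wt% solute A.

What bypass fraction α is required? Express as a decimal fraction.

0.287

All 2270×0.209 = 474.43 g/s of solute A reaches Q, so Q = 474.43/0.302 = 1571 g/s and vapour = 699.04 g/s.
The evaporator receives (1−α)·2270 of feed at 0.503 water and removes 0.859 of that water:
0.859×0.503×(1−α)×2270 = 699.04
(1−α) = 699.04/980.81 = 0.7127;  α = 0.2873.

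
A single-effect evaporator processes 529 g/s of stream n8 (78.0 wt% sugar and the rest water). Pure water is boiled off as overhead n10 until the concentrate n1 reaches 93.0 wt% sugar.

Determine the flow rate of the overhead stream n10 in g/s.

sugar is conserved: 529×0.780 = 412.62 g/s all reports to the concentrate.
Concentrate = 412.62/(target fraction) = 443.68 g/s.
Overhead = 529 − 443.68 = 85.323 g/s.

85.32 g/s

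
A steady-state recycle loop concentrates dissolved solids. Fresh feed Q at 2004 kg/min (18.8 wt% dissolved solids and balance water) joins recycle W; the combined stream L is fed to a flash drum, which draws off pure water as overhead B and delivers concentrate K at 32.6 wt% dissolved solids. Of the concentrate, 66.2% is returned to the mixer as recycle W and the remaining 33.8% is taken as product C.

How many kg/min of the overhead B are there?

848.3 kg/min

Overall dissolved solids balance (none leaves overhead): dissolved solids in fresh feed = dissolved solids in product, i.e. 2004×0.188 = (1−0.662)·K·0.326.
K = 376.75/(0.326×0.338) = 3419.2 kg/min.
Recycle W = 0.662×3419.2 = 2263.5 kg/min.
Combined feed L = 2004 + 2263.5 = 4267.5 kg/min.
Overhead B = L − K = 4267.5 − 3419.2 = 848.32 kg/min.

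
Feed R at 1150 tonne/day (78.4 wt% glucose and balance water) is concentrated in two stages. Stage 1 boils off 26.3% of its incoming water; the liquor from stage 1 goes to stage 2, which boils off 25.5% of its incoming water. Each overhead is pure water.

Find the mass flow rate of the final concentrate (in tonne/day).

1038 tonne/day

water in feed = 1150×0.216 = 248.4 tonne/day.
After stage 1: water left = (1−0.263)×248.4 = 183.07; stream total = 1084.7 tonne/day.
After stage 2: water left = (1−0.255)×183.07 = 136.39; final concentrate = 1038 tonne/day.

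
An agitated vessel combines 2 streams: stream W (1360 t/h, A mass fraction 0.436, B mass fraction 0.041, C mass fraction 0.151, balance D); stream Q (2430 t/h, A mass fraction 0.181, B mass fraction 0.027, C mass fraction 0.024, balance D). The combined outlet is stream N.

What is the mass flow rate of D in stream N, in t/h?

D out = D in = 1360×0.372 + 2430×0.768 = 2372.2 t/h.

2372 t/h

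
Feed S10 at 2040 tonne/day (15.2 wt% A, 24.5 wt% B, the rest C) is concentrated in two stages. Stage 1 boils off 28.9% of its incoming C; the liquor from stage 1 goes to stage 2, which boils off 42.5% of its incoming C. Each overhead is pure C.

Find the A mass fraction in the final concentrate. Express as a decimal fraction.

C in feed = 2040×0.603 = 1230.1 tonne/day.
After stage 1: C left = (1−0.289)×1230.1 = 874.62; stream total = 1684.5 tonne/day.
After stage 2: C left = (1−0.425)×874.62 = 502.9; final concentrate = 1312.8 tonne/day.
A fraction = 310.08/1312.8 = 0.236.

0.236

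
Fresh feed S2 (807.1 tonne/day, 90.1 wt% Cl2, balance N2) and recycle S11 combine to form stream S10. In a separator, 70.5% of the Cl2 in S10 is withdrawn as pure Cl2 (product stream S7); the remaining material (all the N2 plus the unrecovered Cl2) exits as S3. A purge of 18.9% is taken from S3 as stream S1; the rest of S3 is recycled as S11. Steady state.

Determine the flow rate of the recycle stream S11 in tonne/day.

571.6 tonne/day

N2 enters only via S2 and leaves only via the purge: 807.1×0.099 = 0.189×(N2 in S3), and the separator passes all N2, so N2 in S10 = N2 in S3 = 422.77 tonne/day.
Cl2 in S10: m_A = 807.1×0.901 + (1−0.189)·(1−0.705)·m_A, so m_A = 727.2/0.7608 = 955.89 tonne/day.
S3 = (1−0.705)×955.89 + 422.77 = 704.75 tonne/day.
Recycle S11 = (1−0.189)×704.75 = 571.56 tonne/day.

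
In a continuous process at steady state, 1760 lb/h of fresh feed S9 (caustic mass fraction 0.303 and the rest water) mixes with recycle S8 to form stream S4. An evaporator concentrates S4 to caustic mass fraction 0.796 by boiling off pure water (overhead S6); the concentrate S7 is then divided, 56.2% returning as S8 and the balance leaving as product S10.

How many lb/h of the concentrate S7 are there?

Overall caustic balance (none leaves overhead): caustic in fresh feed = caustic in product, i.e. 1760×0.303 = (1−0.562)·S7·0.796.
S7 = 533.28/(0.796×0.438) = 1529.6 lb/h.

1530 lb/h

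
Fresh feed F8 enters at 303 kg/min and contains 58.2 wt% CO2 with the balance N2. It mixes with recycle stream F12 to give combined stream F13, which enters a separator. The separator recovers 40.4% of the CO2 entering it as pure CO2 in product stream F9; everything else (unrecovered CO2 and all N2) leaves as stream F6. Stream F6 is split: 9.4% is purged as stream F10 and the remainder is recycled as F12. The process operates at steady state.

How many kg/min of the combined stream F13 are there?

1731 kg/min

N2 enters only via F8 and leaves only via the purge: 303×0.418 = 0.094×(N2 in F6), and the separator passes all N2, so N2 in F13 = N2 in F6 = 1347.4 kg/min.
CO2 in F13: m_A = 303×0.582 + (1−0.094)·(1−0.404)·m_A, so m_A = 176.35/0.4600 = 383.34 kg/min.
F13 = 383.34 + 1347.4 = 1730.7 kg/min.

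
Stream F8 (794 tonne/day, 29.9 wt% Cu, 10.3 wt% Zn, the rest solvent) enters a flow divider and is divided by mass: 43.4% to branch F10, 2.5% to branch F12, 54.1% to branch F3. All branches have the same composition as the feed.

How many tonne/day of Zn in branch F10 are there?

35.49 tonne/day

Branch F10 total = 0.434×794 = 344.6 tonne/day.
Zn in F10 = 0.103×344.6 = 35.493 tonne/day.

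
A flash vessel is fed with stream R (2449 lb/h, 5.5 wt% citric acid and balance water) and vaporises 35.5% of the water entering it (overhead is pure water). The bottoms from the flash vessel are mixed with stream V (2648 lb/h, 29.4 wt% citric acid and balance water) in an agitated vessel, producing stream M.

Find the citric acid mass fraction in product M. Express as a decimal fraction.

Vapour removed = 0.355×0.945×2449 = 821.58 lb/h; concentrate = 1627.4 lb/h.
citric acid reaching the mixer = 134.69 (from concentrate) + 2648×0.294 = 913.21 lb/h.
Product flow = 1627.4 + 2648 = 4275.4 lb/h; citric acid fraction = 0.214.

0.214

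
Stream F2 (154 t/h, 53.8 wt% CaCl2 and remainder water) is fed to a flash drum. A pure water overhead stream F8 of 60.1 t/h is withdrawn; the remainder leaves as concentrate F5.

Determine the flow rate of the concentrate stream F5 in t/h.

Concentrate = 154 − 60.1 = 93.9 t/h.

93.9 t/h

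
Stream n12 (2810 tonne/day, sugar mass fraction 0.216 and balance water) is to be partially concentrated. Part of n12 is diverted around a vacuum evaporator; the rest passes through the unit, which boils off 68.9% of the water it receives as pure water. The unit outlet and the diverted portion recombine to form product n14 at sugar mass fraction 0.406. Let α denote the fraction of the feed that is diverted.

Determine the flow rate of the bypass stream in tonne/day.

All 2810×0.216 = 606.96 tonne/day of sugar reaches n14, so n14 = 606.96/0.406 = 1495 tonne/day and vapour = 1315 tonne/day.
The evaporator receives (1−α)·2810 of feed at 0.784 water and removes 0.689 of that water:
0.689×0.784×(1−α)×2810 = 1315
(1−α) = 1315/1517.9 = 0.8663;  α = 0.1337.
Bypass flow = 0.1337×2810 = 375.56 tonne/day.

375.6 tonne/day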